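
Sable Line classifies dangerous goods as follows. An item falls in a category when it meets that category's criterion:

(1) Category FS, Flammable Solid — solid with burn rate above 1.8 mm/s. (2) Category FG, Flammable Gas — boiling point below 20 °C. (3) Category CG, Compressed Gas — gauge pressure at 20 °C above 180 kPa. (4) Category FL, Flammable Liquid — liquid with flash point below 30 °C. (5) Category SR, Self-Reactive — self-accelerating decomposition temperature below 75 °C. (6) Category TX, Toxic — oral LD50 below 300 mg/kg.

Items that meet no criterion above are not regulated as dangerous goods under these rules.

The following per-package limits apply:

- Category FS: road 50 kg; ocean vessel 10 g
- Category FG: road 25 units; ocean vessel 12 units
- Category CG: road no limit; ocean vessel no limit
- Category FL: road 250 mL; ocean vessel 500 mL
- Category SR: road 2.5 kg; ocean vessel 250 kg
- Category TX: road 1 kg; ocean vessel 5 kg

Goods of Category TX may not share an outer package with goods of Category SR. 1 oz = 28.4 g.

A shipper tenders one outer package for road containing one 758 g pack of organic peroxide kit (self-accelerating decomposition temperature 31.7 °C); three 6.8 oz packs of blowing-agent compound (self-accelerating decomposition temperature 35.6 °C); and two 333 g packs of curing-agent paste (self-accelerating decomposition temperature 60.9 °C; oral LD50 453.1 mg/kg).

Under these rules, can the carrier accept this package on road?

Organic peroxide kit: self-accelerating decomposition temperature 31.7 °C < 75 °C → Category SR (Self-Reactive).
The blowing-agent compound has self-accelerating decomposition temperature 35.6 °C, which is < 75 °C, so it is Category SR (Self-Reactive).
Curing-agent paste: self-accelerating decomposition temperature 60.9 °C < 75 °C → Category SR (Self-Reactive).
Category SR net quantity: 758 g + (three 6.8 oz packs = 579.36 g) + (two 333 g packs = 666 g) = 2003.36 g.
2003.36 g is within the road limit of 2.5 kg for Category SR.

Yes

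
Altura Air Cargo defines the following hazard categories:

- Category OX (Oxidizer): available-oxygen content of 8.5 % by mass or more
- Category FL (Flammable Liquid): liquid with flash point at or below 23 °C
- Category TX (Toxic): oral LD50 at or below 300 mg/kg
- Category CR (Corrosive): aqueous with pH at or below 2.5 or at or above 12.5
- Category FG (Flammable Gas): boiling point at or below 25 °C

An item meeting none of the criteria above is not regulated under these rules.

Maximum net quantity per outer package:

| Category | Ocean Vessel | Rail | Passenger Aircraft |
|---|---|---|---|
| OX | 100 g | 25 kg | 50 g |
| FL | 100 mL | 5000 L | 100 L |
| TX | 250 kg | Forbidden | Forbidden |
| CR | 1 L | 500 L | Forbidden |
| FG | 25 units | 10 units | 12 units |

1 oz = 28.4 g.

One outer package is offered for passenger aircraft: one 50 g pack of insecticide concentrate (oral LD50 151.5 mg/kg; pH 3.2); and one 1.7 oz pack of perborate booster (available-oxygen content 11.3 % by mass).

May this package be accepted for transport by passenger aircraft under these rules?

No

With oral LD50 151.5 mg/kg (≤ 300 mg/kg), the insecticide concentrate falls in Category TX.
Available-oxygen content 11.3 % by mass meets the Category OX criterion (Oxidizer), so the perborate booster is Category OX.
Category TX quantity: 50 g.
Category TX is Forbidden by passenger aircraft.
Category OX quantity: one 1.7 oz pack = 48.28 g.
48.28 g ≤ 50 g (passenger aircraft limit, Category OX) — within limit.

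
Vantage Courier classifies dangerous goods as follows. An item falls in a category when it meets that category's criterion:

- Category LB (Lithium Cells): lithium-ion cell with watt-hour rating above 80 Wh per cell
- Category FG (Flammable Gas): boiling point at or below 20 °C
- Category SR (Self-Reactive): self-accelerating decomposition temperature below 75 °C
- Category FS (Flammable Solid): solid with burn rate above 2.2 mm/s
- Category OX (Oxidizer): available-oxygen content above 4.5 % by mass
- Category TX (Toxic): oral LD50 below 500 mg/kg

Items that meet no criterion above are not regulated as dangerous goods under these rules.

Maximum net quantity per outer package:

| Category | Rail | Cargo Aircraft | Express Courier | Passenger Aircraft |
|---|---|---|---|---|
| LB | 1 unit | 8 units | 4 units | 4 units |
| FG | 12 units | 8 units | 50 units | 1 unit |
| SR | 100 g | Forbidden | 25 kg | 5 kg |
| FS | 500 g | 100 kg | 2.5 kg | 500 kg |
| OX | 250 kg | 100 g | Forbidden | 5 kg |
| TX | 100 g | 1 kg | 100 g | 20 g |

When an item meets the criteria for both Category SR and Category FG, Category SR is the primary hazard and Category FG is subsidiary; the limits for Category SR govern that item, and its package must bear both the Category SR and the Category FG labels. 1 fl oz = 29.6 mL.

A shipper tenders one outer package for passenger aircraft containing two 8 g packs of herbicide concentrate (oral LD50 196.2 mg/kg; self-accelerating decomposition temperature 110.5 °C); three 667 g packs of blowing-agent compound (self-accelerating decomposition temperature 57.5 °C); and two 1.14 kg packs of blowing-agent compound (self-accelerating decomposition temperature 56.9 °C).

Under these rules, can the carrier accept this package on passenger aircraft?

Yes

With oral LD50 196.2 mg/kg (< 500 mg/kg), the herbicide concentrate falls in Category TX.
Self-accelerating decomposition temperature 57.5 °C meets the Category SR criterion (Self-Reactive), so the blowing-agent compound is Category SR.
Blowing-agent compound: self-accelerating decomposition temperature 56.9 °C < 75 °C → Category SR (Self-Reactive).
Category SR net quantity: (three 667 g packs = 2.001 kg) + (two 1.14 kg packs = 2.28 kg) = 4.281 kg.
4.281 kg is within the passenger aircraft limit of 5 kg for Category SR.
Category TX quantity: two 8 g packs = 16 g.
16 g ≤ 20 g (passenger aircraft limit, Category TX) — within limit.
Every hazard category is within its passenger aircraft limit and no segregation rule is violated.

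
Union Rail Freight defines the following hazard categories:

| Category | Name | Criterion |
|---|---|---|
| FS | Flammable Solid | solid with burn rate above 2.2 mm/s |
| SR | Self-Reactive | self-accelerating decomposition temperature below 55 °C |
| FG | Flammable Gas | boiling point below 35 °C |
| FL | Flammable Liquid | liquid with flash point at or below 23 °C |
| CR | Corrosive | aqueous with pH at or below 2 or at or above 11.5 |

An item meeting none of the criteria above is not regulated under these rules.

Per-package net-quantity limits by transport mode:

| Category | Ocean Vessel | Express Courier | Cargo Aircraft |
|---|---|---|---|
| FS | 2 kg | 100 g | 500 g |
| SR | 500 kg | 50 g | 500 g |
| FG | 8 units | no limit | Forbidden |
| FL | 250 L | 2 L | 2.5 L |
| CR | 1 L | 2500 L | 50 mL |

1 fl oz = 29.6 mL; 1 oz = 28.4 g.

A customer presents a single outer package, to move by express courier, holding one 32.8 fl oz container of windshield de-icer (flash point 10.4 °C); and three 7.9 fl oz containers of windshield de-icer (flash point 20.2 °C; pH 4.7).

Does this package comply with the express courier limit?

With flash point 10.4 °C (≤ 23 °C), the windshield de-icer falls in Category FL.
Flash point 20.2 °C meets the Category FL criterion (Flammable Liquid), so the windshield de-icer is Category FL.
Category FL net quantity: (one 32.8 fl oz container = 970.88 mL) + (three 7.9 fl oz containers = 701.52 mL) = 1672.4 mL.
That is within the Category FL express courier limit of 2 L.

Yes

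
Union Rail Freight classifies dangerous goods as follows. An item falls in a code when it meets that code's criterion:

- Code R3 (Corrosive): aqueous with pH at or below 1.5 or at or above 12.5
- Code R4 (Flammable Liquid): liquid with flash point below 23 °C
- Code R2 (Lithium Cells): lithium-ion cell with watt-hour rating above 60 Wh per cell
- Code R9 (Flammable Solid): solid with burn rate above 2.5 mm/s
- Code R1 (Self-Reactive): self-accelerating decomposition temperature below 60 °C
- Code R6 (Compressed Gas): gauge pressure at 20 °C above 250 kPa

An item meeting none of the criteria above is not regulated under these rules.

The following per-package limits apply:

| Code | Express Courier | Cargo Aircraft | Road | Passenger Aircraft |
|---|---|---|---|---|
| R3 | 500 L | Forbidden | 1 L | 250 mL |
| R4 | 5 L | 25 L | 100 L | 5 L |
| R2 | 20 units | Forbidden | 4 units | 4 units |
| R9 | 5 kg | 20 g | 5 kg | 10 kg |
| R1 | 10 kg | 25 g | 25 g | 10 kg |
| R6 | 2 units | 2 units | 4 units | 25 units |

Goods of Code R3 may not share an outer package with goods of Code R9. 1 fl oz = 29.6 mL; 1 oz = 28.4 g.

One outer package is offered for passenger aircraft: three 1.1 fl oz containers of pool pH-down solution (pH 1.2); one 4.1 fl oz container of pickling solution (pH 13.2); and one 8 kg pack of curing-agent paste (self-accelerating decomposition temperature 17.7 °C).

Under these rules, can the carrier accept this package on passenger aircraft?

pH 1.2 meets the Code R3 criterion (Corrosive), so the pool pH-down solution is Code R3.
With pH 13.2 (≥ 12.5), the pickling solution falls in Code R3.
Self-accelerating decomposition temperature 17.7 °C meets the Code R1 criterion (Self-Reactive), so the curing-agent paste is Code R1.
Code R3 net quantity: (three 1.1 fl oz containers = 97.68 mL) + (one 4.1 fl oz container = 121.36 mL) = 219.04 mL.
That is within the Code R3 passenger aircraft limit of 250 mL.
Code R1 quantity: 8 kg.
8 kg ≤ 10 kg (passenger aircraft limit, Code R1) — within limit.
The segregation rule (Code R3 with Code R9) does not apply to Code R3 with Code R1.
Every hazard code is within its passenger aircraft limit and no segregation rule is violated.

Yes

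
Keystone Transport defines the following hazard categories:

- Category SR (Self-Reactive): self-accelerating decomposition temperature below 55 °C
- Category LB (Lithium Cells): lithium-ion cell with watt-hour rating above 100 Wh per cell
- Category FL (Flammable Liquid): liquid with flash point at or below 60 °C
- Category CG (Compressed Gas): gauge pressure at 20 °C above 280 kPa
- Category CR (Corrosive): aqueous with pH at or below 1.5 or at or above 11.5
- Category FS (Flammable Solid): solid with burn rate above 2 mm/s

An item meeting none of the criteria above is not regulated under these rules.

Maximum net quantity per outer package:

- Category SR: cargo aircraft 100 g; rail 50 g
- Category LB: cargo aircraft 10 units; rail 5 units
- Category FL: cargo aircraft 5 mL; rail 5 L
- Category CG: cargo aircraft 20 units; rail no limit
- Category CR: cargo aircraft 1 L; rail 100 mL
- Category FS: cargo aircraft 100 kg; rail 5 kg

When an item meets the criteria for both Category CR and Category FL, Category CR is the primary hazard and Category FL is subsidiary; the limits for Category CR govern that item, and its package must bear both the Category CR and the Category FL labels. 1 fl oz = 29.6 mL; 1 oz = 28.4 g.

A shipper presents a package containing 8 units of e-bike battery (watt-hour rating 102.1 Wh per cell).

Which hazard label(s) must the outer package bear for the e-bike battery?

Category LB

E-bike battery: watt-hour rating 102.1 Wh per cell > 100 Wh per cell → Category LB (Lithium Cells).
Only the Category LB label is required.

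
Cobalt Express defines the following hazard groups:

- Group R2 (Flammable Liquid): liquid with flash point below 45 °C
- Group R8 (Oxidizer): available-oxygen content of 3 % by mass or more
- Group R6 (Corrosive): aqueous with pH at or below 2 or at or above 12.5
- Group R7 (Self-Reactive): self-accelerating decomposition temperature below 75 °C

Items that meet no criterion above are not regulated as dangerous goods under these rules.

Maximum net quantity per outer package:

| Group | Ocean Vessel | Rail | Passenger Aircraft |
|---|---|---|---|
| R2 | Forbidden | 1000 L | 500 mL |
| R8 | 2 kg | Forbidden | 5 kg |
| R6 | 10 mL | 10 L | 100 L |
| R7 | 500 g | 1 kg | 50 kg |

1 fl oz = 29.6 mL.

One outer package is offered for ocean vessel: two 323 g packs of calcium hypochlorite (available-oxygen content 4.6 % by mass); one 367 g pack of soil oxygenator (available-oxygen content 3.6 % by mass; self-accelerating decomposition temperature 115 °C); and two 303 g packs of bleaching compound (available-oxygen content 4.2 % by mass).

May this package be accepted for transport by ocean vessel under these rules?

Yes

The calcium hypochlorite has available-oxygen content 4.6 % by mass, which is ≥ 3 % by mass, so it is Group R8 (Oxidizer).
With available-oxygen content 3.6 % by mass (≥ 3 % by mass), the soil oxygenator falls in Group R8.
Available-oxygen content 4.2 % by mass meets the Group R8 criterion (Oxidizer), so the bleaching compound is Group R8.
Total Group R8: (two 323 g packs = 646 g) + 367 g + (two 303 g packs = 606 g) = 1.619 kg.
1.619 kg is within the ocean vessel limit of 2 kg for Group R8.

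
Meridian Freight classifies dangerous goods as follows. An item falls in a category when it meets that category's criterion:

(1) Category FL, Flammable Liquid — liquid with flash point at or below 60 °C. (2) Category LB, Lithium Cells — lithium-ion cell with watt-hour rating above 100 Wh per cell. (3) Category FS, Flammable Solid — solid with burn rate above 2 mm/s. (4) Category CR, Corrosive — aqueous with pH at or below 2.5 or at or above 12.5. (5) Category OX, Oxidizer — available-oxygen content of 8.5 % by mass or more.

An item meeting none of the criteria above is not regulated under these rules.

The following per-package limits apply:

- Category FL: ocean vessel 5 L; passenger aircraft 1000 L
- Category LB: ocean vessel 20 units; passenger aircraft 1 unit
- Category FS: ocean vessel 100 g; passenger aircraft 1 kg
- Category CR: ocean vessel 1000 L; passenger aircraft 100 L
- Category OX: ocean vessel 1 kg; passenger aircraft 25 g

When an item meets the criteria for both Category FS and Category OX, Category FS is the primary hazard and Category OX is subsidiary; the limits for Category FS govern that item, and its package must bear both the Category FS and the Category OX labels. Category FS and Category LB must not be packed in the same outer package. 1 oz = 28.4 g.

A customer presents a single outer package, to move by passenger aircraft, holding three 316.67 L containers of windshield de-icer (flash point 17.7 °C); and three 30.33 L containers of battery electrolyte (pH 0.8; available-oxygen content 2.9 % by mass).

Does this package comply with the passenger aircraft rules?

Flash point 17.7 °C meets the Category FL criterion (Flammable Liquid), so the windshield de-icer is Category FL.
Battery electrolyte: pH 0.8 ≤ 2.5 → Category CR (Corrosive).
Category CR quantity: three 30.33 L containers = 90.99 L.
90.99 L ≤ 100 L (passenger aircraft limit, Category CR) — within limit.
Category FL quantity: three 316.67 L containers = 950.01 L.
950.01 L is within the passenger aircraft limit of 1000 L for Category FL.
The segregation rule (Category FS with Category LB) does not apply to Category CR with Category FL.
Every hazard category is within its passenger aircraft limit and no segregation rule is violated.

Yes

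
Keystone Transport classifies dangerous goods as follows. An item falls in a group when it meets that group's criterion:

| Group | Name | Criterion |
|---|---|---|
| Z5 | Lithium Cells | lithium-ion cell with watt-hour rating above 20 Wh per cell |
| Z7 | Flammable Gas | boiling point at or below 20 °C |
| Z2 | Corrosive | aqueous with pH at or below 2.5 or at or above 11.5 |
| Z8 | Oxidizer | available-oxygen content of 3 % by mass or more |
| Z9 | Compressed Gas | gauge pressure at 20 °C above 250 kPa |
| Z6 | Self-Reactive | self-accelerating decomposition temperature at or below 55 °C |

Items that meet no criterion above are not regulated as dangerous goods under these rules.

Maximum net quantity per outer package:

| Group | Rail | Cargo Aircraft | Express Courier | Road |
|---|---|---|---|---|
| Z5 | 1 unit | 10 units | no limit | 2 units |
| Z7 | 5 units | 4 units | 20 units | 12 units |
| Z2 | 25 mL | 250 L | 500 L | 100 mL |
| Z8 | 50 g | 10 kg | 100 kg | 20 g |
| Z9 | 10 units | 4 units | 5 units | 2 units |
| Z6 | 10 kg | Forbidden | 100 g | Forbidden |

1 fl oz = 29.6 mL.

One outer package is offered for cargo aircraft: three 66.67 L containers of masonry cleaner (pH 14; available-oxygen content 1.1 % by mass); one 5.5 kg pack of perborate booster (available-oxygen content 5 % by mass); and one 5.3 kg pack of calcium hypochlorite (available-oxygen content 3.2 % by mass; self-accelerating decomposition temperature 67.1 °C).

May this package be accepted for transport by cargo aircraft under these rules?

Masonry cleaner: pH 14 ≥ 11.5 → Group Z2 (Corrosive).
Available-oxygen content 5 % by mass meets the Group Z8 criterion (Oxidizer), so the perborate booster is Group Z8.
Calcium hypochlorite: available-oxygen content 3.2 % by mass ≥ 3 % by mass → Group Z8 (Oxidizer).
Total Group Z8: 5.5 kg + 5.3 kg = 10.8 kg.
That exceeds the Group Z8 cargo aircraft limit of 10 kg.
Group Z2 quantity: three 66.67 L containers = 200.01 L.
That is within the Group Z2 cargo aircraft limit of 250 L.

No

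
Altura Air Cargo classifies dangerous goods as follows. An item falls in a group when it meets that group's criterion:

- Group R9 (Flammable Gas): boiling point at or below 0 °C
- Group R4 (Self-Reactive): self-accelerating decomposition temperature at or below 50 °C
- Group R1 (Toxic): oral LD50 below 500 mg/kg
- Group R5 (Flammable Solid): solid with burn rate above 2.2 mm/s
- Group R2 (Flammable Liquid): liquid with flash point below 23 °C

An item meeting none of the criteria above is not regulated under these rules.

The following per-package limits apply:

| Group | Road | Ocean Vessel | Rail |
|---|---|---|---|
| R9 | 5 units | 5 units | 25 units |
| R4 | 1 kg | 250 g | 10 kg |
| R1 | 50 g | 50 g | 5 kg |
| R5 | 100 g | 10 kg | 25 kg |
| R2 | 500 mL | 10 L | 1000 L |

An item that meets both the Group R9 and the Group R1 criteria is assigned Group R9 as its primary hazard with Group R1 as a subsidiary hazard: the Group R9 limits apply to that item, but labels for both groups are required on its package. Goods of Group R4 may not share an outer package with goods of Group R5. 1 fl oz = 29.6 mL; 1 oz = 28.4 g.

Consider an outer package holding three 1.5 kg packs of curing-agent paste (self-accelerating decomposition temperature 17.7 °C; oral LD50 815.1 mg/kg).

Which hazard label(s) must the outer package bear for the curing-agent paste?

The curing-agent paste has self-accelerating decomposition temperature 17.7 °C, which is ≤ 50 °C, so it is Group R4 (Self-Reactive).
Only the Group R4 label is required.

Group R4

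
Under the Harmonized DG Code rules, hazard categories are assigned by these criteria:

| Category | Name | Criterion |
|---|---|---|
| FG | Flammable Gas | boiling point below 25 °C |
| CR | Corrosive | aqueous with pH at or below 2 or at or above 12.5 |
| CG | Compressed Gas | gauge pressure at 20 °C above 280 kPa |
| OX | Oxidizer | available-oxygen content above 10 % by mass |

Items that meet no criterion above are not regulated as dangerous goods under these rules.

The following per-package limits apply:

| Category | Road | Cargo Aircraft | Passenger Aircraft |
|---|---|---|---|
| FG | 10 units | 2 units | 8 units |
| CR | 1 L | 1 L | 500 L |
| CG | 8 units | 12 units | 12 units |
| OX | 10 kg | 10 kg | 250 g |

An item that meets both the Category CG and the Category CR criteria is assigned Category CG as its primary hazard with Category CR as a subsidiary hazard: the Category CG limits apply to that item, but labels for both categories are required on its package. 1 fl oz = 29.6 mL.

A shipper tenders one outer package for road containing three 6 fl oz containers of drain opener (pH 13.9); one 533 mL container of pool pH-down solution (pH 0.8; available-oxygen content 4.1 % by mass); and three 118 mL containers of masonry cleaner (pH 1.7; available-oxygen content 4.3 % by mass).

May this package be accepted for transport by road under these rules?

The drain opener has pH 13.9, which is ≥ 12.5, so it is Category CR (Corrosive).
The pool pH-down solution has pH 0.8, which is ≤ 2, so it is Category CR (Corrosive).
With pH 1.7 (≤ 2), the masonry cleaner falls in Category CR.
Category CR net quantity: (three 6 fl oz containers = 532.8 mL) + 533 mL + (three 118 mL containers = 354 mL) = 1419.8 mL.
That exceeds the Category CR road limit of 1 L.

No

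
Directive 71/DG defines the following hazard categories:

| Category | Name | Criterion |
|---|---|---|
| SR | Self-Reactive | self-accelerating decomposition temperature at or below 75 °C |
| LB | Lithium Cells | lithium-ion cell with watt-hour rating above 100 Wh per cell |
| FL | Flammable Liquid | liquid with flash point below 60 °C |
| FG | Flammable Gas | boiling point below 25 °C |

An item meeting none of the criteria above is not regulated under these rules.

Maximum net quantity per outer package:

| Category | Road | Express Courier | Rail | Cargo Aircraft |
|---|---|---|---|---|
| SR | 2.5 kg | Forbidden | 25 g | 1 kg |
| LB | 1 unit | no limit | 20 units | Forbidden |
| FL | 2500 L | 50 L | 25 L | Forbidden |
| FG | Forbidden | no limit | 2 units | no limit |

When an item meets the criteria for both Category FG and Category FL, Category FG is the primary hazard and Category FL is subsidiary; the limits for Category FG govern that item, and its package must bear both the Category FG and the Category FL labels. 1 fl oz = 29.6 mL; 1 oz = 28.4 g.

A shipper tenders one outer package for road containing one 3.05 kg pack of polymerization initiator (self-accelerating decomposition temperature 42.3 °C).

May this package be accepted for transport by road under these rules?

No

The polymerization initiator has self-accelerating decomposition temperature 42.3 °C, which is ≤ 75 °C, so it is Category SR (Self-Reactive).
Category SR quantity: 3.05 kg.
3.05 kg exceeds the road limit of 2.5 kg for Category SR.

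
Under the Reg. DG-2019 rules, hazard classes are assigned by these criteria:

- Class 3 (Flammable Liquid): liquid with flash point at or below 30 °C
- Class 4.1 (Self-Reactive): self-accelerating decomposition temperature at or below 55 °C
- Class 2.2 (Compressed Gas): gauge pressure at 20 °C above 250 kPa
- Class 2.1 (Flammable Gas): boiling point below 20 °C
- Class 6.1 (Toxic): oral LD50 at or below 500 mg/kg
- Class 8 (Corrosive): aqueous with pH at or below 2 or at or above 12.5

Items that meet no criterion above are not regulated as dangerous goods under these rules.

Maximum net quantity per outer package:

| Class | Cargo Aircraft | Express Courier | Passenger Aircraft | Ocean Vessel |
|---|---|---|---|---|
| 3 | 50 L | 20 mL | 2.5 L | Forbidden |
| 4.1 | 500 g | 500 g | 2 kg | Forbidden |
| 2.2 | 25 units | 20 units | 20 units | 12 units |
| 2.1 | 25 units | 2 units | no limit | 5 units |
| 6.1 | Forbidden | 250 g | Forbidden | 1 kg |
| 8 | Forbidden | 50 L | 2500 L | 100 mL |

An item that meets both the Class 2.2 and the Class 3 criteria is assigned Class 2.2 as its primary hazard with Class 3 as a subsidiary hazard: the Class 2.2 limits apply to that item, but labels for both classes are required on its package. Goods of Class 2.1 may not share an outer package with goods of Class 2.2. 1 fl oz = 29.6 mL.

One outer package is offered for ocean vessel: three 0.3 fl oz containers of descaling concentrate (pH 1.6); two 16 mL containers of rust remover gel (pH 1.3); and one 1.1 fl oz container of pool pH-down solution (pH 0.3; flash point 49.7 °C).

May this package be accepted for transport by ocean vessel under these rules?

The descaling concentrate has pH 1.6, which is ≤ 2, so it is Class 8 (Corrosive).
Rust remover gel: pH 1.3 ≤ 2 → Class 8 (Corrosive).
Pool pH-down solution: pH 0.3 ≤ 2 → Class 8 (Corrosive).
Total Class 8: (three 0.3 fl oz containers = 26.64 mL) + (two 16 mL containers = 32 mL) + (one 1.1 fl oz container = 32.56 mL) = 91.2 mL.
That is within the Class 8 ocean vessel limit of 100 mL.

Yes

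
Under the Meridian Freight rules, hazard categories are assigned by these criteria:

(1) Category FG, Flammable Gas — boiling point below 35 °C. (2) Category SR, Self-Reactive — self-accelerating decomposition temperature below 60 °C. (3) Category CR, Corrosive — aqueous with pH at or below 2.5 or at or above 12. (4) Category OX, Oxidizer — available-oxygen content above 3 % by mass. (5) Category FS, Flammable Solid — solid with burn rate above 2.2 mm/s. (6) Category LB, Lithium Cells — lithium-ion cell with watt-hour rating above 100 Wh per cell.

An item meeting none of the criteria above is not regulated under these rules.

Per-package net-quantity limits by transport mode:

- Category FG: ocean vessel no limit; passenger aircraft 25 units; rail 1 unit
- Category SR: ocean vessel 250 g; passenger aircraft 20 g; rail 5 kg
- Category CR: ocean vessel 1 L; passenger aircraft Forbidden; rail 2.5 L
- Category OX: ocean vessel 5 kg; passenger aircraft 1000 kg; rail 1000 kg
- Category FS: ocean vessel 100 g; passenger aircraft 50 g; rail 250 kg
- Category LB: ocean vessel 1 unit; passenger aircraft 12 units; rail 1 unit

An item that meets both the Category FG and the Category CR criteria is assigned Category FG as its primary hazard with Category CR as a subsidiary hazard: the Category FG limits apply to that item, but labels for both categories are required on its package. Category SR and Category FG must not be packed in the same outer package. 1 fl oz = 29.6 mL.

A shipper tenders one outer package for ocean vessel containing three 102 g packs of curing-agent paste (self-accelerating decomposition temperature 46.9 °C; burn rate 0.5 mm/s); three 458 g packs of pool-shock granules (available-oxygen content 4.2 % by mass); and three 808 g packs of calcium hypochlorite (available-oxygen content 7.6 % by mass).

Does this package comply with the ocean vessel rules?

The curing-agent paste has self-accelerating decomposition temperature 46.9 °C, which is < 60 °C, so it is Category SR (Self-Reactive).
The pool-shock granules have available-oxygen content 4.2 % by mass, which is > 3 % by mass, so they are Category OX (Oxidizer).
With available-oxygen content 7.6 % by mass (> 3 % by mass), the calcium hypochlorite falls in Category OX.
Category SR quantity: three 102 g packs = 306 g.
That exceeds the Category SR ocean vessel limit of 250 g.
Total Category OX: (three 458 g packs = 1.374 kg) + (three 808 g packs = 2.424 kg) = 3.798 kg.
3.798 kg ≤ 5 kg (ocean vessel limit, Category OX) — within limit.
The segregation rule (Category SR with Category FG) does not apply to Category SR with Category OX.

No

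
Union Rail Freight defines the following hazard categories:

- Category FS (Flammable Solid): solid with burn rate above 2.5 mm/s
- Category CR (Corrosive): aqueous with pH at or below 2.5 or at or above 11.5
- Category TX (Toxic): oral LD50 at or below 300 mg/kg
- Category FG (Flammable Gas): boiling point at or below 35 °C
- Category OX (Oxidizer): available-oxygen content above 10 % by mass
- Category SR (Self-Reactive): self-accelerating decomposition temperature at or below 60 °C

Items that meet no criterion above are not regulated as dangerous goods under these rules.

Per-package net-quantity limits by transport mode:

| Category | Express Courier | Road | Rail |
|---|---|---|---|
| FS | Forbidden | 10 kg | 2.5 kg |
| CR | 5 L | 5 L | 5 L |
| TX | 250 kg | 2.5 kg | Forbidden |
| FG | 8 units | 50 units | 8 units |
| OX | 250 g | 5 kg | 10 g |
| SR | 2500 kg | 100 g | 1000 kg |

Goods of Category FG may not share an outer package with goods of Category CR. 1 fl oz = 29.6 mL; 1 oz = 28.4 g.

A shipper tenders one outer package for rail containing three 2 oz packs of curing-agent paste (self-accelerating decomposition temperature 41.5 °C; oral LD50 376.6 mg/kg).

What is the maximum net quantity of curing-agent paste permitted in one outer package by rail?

The curing-agent paste has self-accelerating decomposition temperature 41.5 °C, which is ≤ 60 °C, so it is Category SR (Self-Reactive).
The rail limit for Category SR is 1000 kg.

1000 kg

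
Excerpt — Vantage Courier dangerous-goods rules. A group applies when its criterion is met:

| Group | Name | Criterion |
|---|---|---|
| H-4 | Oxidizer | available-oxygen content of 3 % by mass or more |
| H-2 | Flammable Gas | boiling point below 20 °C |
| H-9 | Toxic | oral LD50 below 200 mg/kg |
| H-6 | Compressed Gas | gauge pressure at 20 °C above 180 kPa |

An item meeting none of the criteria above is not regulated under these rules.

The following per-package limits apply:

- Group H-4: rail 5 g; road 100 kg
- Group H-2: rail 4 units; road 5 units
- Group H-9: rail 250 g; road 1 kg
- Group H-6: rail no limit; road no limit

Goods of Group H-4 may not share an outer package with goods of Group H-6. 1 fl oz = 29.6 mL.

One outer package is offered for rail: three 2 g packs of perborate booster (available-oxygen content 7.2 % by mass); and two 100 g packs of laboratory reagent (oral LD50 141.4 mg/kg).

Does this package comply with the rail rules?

No

With available-oxygen content 7.2 % by mass (≥ 3 % by mass), the perborate booster falls in Group H-4.
Oral LD50 141.4 mg/kg meets the Group H-9 criterion (Toxic), so the laboratory reagent is Group H-9.
Group H-4 quantity: three 2 g packs = 6 g.
6 g exceeds the rail limit of 5 g for Group H-4.
Group H-9 quantity: two 100 g packs = 200 g.
200 g is within the rail limit of 250 g for Group H-9.
The segregation rule (Group H-4 with Group H-6) does not apply to Group H-4 with Group H-9.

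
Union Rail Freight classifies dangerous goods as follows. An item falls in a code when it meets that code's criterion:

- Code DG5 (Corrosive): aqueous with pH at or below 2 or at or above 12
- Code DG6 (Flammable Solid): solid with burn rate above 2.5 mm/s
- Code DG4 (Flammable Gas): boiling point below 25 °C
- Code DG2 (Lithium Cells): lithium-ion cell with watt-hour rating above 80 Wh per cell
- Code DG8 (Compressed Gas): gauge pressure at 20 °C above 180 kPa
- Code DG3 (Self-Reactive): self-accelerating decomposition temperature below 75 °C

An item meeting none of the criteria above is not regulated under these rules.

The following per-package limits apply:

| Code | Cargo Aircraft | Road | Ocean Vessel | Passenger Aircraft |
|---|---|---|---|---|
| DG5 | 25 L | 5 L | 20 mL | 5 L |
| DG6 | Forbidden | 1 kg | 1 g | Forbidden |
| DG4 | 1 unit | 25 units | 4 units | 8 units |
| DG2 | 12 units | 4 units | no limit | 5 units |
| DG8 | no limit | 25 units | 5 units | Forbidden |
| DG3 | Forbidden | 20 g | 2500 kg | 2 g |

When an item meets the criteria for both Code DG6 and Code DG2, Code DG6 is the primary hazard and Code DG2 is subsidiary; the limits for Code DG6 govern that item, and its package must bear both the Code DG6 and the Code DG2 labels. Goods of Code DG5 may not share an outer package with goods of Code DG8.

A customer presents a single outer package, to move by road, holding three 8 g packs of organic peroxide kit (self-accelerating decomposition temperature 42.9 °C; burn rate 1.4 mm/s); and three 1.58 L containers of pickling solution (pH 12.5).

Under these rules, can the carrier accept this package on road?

No

Self-accelerating decomposition temperature 42.9 °C meets the Code DG3 criterion (Self-Reactive), so the organic peroxide kit is Code DG3.
pH 12.5 meets the Code DG5 criterion (Corrosive), so the pickling solution is Code DG5.
Code DG3 quantity: three 8 g packs = 24 g.
24 g > 20 g (road limit, Code DG3) — over the limit.
Code DG5 quantity: three 1.58 L containers = 4.74 L.
4.74 L ≤ 5 L (road limit, Code DG5) — within limit.
The segregation rule (Code DG5 with Code DG8) does not apply to Code DG3 with Code DG5.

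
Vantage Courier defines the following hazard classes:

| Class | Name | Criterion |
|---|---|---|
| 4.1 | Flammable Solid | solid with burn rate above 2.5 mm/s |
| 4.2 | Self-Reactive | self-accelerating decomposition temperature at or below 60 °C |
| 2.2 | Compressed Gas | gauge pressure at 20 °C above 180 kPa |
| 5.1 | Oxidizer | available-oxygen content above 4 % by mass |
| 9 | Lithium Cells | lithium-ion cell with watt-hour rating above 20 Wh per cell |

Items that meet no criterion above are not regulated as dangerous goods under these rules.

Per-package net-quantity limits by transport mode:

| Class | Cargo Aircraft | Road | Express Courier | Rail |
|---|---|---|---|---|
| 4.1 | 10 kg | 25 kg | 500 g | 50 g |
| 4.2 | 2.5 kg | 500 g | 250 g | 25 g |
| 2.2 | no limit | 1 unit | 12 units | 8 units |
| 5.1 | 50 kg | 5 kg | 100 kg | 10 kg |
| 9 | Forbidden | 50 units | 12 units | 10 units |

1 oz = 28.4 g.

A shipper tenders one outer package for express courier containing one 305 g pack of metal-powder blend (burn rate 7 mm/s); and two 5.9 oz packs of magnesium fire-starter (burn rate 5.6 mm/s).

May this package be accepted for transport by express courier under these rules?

No

With burn rate 7 mm/s (> 2.5 mm/s), the metal-powder blend falls in Class 4.1.
With burn rate 5.6 mm/s (> 2.5 mm/s), the magnesium fire-starter falls in Class 4.1.
Total Class 4.1: 305 g + (two 5.9 oz packs = 335.12 g) = 640.12 g.
That exceeds the Class 4.1 express courier limit of 500 g.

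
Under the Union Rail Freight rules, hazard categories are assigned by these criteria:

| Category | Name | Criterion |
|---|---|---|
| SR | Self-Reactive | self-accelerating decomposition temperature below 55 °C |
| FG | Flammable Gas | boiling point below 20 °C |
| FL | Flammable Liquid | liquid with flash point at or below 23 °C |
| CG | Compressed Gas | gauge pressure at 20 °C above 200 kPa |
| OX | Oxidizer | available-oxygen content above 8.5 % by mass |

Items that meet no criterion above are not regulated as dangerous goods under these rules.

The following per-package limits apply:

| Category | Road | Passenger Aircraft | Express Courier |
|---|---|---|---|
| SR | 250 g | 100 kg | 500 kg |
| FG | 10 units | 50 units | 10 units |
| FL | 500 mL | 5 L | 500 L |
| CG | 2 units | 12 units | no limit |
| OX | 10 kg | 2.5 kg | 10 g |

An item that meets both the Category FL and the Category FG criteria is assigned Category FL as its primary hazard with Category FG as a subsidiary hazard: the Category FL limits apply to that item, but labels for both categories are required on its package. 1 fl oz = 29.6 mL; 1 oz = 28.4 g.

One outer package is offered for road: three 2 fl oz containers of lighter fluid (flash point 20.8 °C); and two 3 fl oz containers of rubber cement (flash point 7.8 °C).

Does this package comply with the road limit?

Yes

The lighter fluid has flash point 20.8 °C, which is ≤ 23 °C, so it is Category FL (Flammable Liquid).
Rubber cement: flash point 7.8 °C ≤ 23 °C → Category FL (Flammable Liquid).
Total Category FL: (three 2 fl oz containers = 177.6 mL) + (two 3 fl oz containers = 177.6 mL) = 355.2 mL.
355.2 mL ≤ 500 mL (road limit, Category FL) — within limit.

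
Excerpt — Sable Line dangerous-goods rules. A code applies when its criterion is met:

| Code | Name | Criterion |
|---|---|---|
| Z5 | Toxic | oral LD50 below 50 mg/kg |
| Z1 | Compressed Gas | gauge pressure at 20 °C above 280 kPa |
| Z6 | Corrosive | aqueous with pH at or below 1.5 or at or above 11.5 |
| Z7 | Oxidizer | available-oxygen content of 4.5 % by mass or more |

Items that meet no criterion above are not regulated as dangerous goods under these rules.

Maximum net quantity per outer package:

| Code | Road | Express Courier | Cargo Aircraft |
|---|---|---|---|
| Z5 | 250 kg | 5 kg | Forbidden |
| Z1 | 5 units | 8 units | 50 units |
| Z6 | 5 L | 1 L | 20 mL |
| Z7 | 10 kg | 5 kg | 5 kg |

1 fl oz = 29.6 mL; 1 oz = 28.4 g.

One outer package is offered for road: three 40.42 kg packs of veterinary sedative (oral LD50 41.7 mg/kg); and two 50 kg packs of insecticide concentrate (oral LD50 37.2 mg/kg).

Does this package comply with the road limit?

Yes

With oral LD50 41.7 mg/kg (< 50 mg/kg), the veterinary sedative falls in Code Z5.
Insecticide concentrate: oral LD50 37.2 mg/kg < 50 mg/kg → Code Z5 (Toxic).
Total Code Z5: (three 40.42 kg packs = 121.26 kg) + (two 50 kg packs = 100 kg) = 221.26 kg.
221.26 kg is within the road limit of 250 kg for Code Z5.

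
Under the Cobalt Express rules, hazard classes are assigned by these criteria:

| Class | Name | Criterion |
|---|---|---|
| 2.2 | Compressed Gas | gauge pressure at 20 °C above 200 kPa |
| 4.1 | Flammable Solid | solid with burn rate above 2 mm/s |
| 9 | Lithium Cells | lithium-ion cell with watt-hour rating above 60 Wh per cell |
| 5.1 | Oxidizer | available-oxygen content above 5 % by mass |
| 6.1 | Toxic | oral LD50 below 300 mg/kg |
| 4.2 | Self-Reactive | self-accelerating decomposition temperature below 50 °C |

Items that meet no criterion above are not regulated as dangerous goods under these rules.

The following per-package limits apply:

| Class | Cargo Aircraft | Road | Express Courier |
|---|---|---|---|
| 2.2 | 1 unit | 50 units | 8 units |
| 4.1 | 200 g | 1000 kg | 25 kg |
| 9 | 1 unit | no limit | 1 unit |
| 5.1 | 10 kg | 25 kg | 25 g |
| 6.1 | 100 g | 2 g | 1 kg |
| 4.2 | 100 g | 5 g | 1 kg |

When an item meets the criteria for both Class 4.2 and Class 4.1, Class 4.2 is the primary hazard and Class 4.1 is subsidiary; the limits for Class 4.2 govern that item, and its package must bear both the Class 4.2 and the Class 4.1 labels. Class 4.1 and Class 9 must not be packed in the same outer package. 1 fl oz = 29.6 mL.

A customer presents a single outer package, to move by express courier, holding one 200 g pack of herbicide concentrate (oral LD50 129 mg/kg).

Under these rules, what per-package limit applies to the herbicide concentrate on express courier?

1 kg

With oral LD50 129 mg/kg (< 300 mg/kg), the herbicide concentrate falls in Class 6.1.
The express courier limit for Class 6.1 is 1 kg.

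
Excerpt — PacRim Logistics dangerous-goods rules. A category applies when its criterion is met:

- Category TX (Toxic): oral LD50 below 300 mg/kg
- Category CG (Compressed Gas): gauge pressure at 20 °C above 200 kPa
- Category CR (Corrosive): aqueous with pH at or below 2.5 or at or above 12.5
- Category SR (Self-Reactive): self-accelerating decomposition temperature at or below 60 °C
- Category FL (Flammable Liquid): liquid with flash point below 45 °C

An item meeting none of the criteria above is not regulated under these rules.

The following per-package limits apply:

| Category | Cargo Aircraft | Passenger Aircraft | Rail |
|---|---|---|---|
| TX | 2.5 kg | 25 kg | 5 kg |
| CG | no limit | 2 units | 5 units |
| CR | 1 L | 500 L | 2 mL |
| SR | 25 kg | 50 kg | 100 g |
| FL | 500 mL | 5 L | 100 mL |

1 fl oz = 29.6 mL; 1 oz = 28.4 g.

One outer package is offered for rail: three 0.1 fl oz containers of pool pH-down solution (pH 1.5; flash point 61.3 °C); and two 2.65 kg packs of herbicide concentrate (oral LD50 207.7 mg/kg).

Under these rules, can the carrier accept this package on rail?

pH 1.5 meets the Category CR criterion (Corrosive), so the pool pH-down solution is Category CR.
Oral LD50 207.7 mg/kg meets the Category TX criterion (Toxic), so the herbicide concentrate is Category TX.
Category CR quantity: three 0.1 fl oz containers = 8.88 mL.
8.88 mL > 2 mL (rail limit, Category CR) — over the limit.
Category TX quantity: two 2.65 kg packs = 5.3 kg.
That exceeds the Category TX rail limit of 5 kg.

No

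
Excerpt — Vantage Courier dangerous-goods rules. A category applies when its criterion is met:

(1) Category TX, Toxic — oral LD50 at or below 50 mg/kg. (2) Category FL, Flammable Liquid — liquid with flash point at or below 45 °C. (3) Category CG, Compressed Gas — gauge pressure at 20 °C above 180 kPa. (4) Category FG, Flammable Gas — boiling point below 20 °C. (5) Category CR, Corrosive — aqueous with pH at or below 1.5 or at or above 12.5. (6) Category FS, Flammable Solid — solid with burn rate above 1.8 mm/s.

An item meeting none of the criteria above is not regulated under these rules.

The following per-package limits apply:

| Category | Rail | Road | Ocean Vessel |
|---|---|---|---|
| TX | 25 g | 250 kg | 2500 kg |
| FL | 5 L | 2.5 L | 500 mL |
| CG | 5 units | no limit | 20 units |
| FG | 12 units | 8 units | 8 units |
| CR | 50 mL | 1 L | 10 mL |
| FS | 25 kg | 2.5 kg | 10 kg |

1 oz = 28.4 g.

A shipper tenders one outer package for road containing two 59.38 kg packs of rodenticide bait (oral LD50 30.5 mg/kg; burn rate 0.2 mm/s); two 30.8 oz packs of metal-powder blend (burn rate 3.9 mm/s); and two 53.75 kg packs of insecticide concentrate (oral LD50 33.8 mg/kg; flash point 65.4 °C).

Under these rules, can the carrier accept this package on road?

Yes

Oral LD50 30.5 mg/kg meets the Category TX criterion (Toxic), so the rodenticide bait is Category TX.
The metal-powder blend has burn rate 3.9 mm/s, which is > 1.8 mm/s, so it is Category FS (Flammable Solid).
The insecticide concentrate has oral LD50 33.8 mg/kg, which is ≤ 50 mg/kg, so it is Category TX (Toxic).
Category TX net quantity: (two 59.38 kg packs = 118.76 kg) + (two 53.75 kg packs = 107.5 kg) = 226.26 kg.
226.26 kg ≤ 250 kg (road limit, Category TX) — within limit.
Category FS quantity: two 30.8 oz packs = 1749.44 g.
1749.44 g ≤ 2.5 kg (road limit, Category FS) — within limit.
Every hazard category is within its road limit and no segregation rule is violated.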